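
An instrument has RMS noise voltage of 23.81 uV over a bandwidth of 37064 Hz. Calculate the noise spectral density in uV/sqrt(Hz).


Noise spectral density = Vrms / sqrt(BW).
NSD = 23.81 / sqrt(37064)
NSD = 23.81 / 192.5201
NSD = 0.1237 uV/sqrt(Hz)

0.1237 uV/sqrt(Hz)


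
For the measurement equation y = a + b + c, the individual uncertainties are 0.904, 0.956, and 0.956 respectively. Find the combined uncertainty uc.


For a sum of independent quantities, uc = sqrt(u1^2 + u2^2 + u3^2).
uc = sqrt(0.904^2 + 0.956^2 + 0.956^2)
uc = sqrt(0.817216 + 0.913936 + 0.913936)
uc = 1.6264

1.6264


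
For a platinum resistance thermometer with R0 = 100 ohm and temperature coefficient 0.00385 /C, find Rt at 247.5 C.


The RTD equation: Rt = R0 * (1 + alpha * T).
Rt = 100 * (1 + 0.00385 * 247.5)
Rt = 100 * (1 + 0.952875)
Rt = 100 * 1.952875
Rt = 195.288 ohm

195.288 ohm


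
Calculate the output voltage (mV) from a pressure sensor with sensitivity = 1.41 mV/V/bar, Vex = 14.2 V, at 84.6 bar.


Output = sensitivity * Vex * P.
Vout = 1.41 * 14.2 * 84.6
Vout = 20.022 * 84.6
Vout = 1693.86 mV

1693.86 mV


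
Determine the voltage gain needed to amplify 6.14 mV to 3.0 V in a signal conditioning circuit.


Gain = Vout / Vin (converting to same units).
G = 3.0 V / 6.14 mV
G = 3000.0 mV / 6.14 mV
G = 488.6

488.6


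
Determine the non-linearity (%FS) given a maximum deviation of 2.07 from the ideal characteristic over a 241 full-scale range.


Linearity error = (max deviation / full scale) * 100%.
Linearity = (2.07 / 241) * 100
Linearity = 0.859 %FS

0.859 %FS


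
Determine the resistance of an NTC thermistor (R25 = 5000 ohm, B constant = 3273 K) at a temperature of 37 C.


NTC thermistor equation: Rt = R25 * exp(B * (1/T - 1/T25)).
T in Kelvin: 310.15 K, T25 = 298.15 K
1/T - 1/T25 = 1/310.15 - 1/298.15 = -0.00012977
B * (1/T - 1/T25) = 3273 * -0.00012977 = -0.4247
Rt = 5000 * exp(-0.4247) = 3269.7 ohm

3269.7 ohm


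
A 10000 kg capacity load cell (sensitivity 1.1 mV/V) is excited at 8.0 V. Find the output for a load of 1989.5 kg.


Vout = rated_output * Vex * (load / capacity).
Vout = 1.1 * 8.0 * (1989.5 / 10000)
Vout = 1.1 * 8.0 * 0.19895
Vout = 1.751 mV

1.751 mV


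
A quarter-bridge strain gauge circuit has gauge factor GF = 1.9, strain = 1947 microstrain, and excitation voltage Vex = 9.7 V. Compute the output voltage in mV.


Quarter bridge output: Vout = (GF * epsilon * Vex) / 4.
Vout = (1.9 * 1947e-6 * 9.7) / 4
Vout = 0.03588321 / 4 V
Vout = 0.0089708 V = 8.9708 mV

8.9708 mV


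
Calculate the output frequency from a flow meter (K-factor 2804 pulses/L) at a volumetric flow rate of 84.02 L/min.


Frequency = K * Q / 60 (converting L/min to L/s).
f = 2804 * 84.02 / 60
f = 235592.08 / 60
f = 3926.53 Hz

3926.53 Hz


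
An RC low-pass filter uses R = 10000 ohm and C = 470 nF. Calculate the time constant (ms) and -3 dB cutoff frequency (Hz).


Time constant: tau = R * C.
tau = 10000 * 4.70e-07 = 0.0047 s
tau = 4.7 ms
Cutoff frequency: fc = 1 / (2*pi*R*C).
fc = 1 / (2*pi*0.0047) = 33.86 Hz

tau = 4.7 ms, fc = 33.86 Hz


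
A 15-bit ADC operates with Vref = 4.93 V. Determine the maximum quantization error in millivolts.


The maximum quantization error is +/- LSB/2.
LSB = Vref / 2^n = 4.93 / 32768 = 0.00015045 V
Max error = LSB / 2 = 0.00015045 / 2 = 7.523e-05 V
Max error = 0.0752 mV

0.0752 mV


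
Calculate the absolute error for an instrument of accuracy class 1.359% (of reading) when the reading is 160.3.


Absolute error = (accuracy% / 100) * reading.
Error = (1.359 / 100) * 160.3
Error = 0.01359 * 160.3
Error = 2.1785

2.1785


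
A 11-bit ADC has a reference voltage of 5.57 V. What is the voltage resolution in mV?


The resolution (LSB) of an ADC is Vref / 2^n.
LSB = 5.57 / 2^11
LSB = 5.57 / 2048
LSB = 0.00271973 V = 2.71972656 mV

2.71972656 mV


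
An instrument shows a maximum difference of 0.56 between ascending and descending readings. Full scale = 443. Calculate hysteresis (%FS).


Hysteresis = (max difference / full scale) * 100%.
H = (0.56 / 443) * 100
H = 0.126 %FS

0.126 %FS


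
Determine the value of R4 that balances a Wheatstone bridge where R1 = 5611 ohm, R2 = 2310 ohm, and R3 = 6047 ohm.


At balance: R1*R4 = R2*R3, so R4 = R2*R3/R1.
R4 = 2310 * 6047 / 5611
R4 = 13968570 / 5611
R4 = 2489.5 ohm

2489.5 ohm


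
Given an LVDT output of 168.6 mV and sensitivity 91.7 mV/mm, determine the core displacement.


Displacement = Vout / sensitivity.
d = 168.6 / 91.7
d = 1.839 mm

1.839 mm


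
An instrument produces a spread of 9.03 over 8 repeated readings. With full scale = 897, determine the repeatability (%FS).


Repeatability = (spread / full scale) * 100%.
R = (9.03 / 897) * 100
R = 1.007 %FS

1.007 %FS


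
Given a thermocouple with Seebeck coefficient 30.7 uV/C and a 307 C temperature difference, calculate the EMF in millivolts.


The thermocouple output V = sensitivity * dT.
V = 30.7 uV/C * 307 C
V = 9424.9 uV
V = 9.425 mV

9.425 mV


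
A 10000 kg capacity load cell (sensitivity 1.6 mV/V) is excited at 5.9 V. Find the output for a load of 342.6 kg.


Vout = rated_output * Vex * (load / capacity).
Vout = 1.6 * 5.9 * (342.6 / 10000)
Vout = 1.6 * 5.9 * 0.03426
Vout = 0.323 mV

0.323 mV


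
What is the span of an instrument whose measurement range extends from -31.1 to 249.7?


Span = upper range - lower range.
Span = 249.7 - (-31.1)
Span = 280.8

280.8


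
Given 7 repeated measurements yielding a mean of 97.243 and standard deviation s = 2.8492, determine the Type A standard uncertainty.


The standard uncertainty for Type A evaluation is u = s / sqrt(n).
u = 2.8492 / sqrt(7)
u = 2.8492 / 2.6458
u = 1.0769

1.0769


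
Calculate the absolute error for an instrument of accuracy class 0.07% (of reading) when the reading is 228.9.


Absolute error = (accuracy% / 100) * reading.
Error = (0.07 / 100) * 228.9
Error = 0.0007 * 228.9
Error = 0.1602

0.1602


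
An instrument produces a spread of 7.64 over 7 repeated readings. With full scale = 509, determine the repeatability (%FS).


Repeatability = (spread / full scale) * 100%.
R = (7.64 / 509) * 100
R = 1.501 %FS

1.501 %FS


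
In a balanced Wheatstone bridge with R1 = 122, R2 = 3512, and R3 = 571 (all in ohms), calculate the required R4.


At balance: R1*R4 = R2*R3, so R4 = R2*R3/R1.
R4 = 3512 * 571 / 122
R4 = 2005352 / 122
R4 = 16437.31 ohm

16437.31 ohm


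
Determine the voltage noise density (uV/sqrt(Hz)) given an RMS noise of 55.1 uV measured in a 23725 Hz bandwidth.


Noise spectral density = Vrms / sqrt(BW).
NSD = 55.1 / sqrt(23725)
NSD = 55.1 / 154.0292
NSD = 0.3577 uV/sqrt(Hz)

0.3577 uV/sqrt(Hz)


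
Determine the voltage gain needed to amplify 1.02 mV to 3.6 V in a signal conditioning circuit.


Gain = Vout / Vin (converting to same units).
G = 3.6 V / 1.02 mV
G = 3600.0 mV / 1.02 mV
G = 3529.41

3529.41


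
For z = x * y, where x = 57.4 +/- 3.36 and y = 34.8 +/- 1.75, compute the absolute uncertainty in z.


For a product z = x*y, the relative uncertainty is:
uz/z = sqrt((ux/x)^2 + (uy/y)^2)
Relative uncertainties: ux/x = 3.36/57.4 = 0.058537
uy/y = 1.75/34.8 = 0.050287
z = 57.4 * 34.8 = 1997.5
uz = 1997.5 * sqrt(0.058537^2 + 0.050287^2) = 154.15

154.15


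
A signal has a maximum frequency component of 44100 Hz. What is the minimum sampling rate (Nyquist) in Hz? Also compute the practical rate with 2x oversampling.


By Nyquist theorem, fs_min = 2 * fmax.
fs_min = 2 * 44100 = 88200 Hz
Practical rate = 2 * fs_min = 2 * 88200 = 176400 Hz

fs_min = 88200 Hz, fs_practical = 176400 Hz


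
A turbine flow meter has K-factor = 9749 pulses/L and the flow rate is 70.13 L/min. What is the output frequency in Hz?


Frequency = K * Q / 60 (converting L/min to L/s).
f = 9749 * 70.13 / 60
f = 683697.37 / 60
f = 11394.96 Hz

11394.96 Hz


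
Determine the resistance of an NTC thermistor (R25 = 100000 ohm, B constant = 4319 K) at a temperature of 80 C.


NTC thermistor equation: Rt = R25 * exp(B * (1/T - 1/T25)).
T in Kelvin: 353.15 K, T25 = 298.15 K
1/T - 1/T25 = 1/353.15 - 1/298.15 = -0.00052236
B * (1/T - 1/T25) = 4319 * -0.00052236 = -2.2561
Rt = 100000 * exp(-2.2561) = 10476.2 ohm

10476.2 ohm


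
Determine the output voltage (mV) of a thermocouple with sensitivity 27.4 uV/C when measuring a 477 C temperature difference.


The thermocouple output V = sensitivity * dT.
V = 27.4 uV/C * 477 C
V = 13069.8 uV
V = 13.07 mV

13.07 mV


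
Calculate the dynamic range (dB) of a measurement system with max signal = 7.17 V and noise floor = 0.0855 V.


Dynamic range = 20 * log10(Vmax / Vnoise).
DR = 20 * log10(7.17 / 0.0855)
DR = 20 * log10(83.86)
DR = 38.47 dB

38.47 dB


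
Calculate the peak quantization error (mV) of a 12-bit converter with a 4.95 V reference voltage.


The maximum quantization error is +/- LSB/2.
LSB = Vref / 2^n = 4.95 / 4096 = 0.0012085 V
Max error = LSB / 2 = 0.0012085 / 2 = 0.00060425 V
Max error = 0.6042 mV

0.6042 mV


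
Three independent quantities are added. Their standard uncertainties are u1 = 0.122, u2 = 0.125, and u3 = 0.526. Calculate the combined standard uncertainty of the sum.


For a sum of independent quantities, uc = sqrt(u1^2 + u2^2 + u3^2).
uc = sqrt(0.122^2 + 0.125^2 + 0.526^2)
uc = sqrt(0.014884 + 0.015625 + 0.276676)
uc = 0.5542

0.5542


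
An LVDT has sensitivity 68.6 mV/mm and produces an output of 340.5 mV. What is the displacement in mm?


Displacement = Vout / sensitivity.
d = 340.5 / 68.6
d = 4.964 mm

4.964 mm


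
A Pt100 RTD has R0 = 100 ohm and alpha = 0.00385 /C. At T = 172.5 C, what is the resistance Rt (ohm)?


The RTD equation: Rt = R0 * (1 + alpha * T).
Rt = 100 * (1 + 0.00385 * 172.5)
Rt = 100 * (1 + 0.664125)
Rt = 100 * 1.664125
Rt = 166.412 ohm

166.412 ohm


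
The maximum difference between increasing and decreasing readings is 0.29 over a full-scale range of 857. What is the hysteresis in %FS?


Hysteresis = (max difference / full scale) * 100%.
H = (0.29 / 857) * 100
H = 0.034 %FS

0.034 %FS


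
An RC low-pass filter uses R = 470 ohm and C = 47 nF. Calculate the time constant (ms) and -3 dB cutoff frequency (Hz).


Time constant: tau = R * C.
tau = 470 * 4.70e-08 = 2.209e-05 s
tau = 0.0221 ms
Cutoff frequency: fc = 1 / (2*pi*R*C).
fc = 1 / (2*pi*2.209e-05) = 7204.84 Hz

tau = 0.0221 ms, fc = 7204.84 Hz


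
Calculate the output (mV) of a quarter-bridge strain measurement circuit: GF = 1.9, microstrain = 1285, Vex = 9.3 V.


Quarter bridge output: Vout = (GF * epsilon * Vex) / 4.
Vout = (1.9 * 1285e-6 * 9.3) / 4
Vout = 0.02270595 / 4 V
Vout = 0.00567649 V = 5.6765 mV

5.6765 mV


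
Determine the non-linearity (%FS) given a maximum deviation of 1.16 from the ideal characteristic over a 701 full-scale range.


Linearity error = (max deviation / full scale) * 100%.
Linearity = (1.16 / 701) * 100
Linearity = 0.165 %FS

0.165 %FS


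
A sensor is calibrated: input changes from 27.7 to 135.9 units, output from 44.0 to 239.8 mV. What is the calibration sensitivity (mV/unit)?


Sensitivity = (y2 - y1) / (x2 - x1).
S = (239.8 - 44.0) / (135.9 - 27.7)
S = 195.8 / 108.2
S = 1.8096 mV/unit

1.8096 mV/unit


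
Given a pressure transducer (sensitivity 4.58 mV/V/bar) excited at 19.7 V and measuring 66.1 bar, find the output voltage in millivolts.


Output = sensitivity * Vex * P.
Vout = 4.58 * 19.7 * 66.1
Vout = 90.226 * 66.1
Vout = 5963.94 mV

5963.94 mV


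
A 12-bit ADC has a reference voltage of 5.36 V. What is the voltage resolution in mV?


The resolution (LSB) of an ADC is Vref / 2^n.
LSB = 5.36 / 2^12
LSB = 5.36 / 4096
LSB = 0.00130859 V = 1.30859375 mV

1.30859375 mV


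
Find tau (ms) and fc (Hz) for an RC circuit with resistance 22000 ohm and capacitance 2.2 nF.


Time constant: tau = R * C.
tau = 22000 * 2.20e-09 = 4.84e-05 s
tau = 0.0484 ms
Cutoff frequency: fc = 1 / (2*pi*R*C).
fc = 1 / (2*pi*4.84e-05) = 3288.33 Hz

tau = 0.0484 ms, fc = 3288.33 Hz


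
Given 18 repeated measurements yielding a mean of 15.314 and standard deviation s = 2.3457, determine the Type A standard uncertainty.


The standard uncertainty for Type A evaluation is u = s / sqrt(n).
u = 2.3457 / sqrt(18)
u = 2.3457 / 4.2426
u = 0.5529

0.5529


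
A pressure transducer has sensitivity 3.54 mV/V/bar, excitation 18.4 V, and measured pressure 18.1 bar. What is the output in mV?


Output = sensitivity * Vex * P.
Vout = 3.54 * 18.4 * 18.1
Vout = 65.136 * 18.1
Vout = 1178.96 mV

1178.96 mV


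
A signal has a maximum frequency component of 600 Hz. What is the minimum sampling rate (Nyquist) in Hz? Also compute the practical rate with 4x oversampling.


By Nyquist theorem, fs_min = 2 * fmax.
fs_min = 2 * 600 = 1200 Hz
Practical rate = 4 * fs_min = 4 * 1200 = 4800 Hz

fs_min = 1200 Hz, fs_practical = 4800 Hz


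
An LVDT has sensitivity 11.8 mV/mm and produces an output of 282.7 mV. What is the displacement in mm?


Displacement = Vout / sensitivity.
d = 282.7 / 11.8
d = 23.958 mm

23.958 mm


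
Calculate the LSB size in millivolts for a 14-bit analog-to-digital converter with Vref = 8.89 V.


The resolution (LSB) of an ADC is Vref / 2^n.
LSB = 8.89 / 2^14
LSB = 8.89 / 16384
LSB = 0.0005426 V = 0.54260254 mV

0.54260254 mV


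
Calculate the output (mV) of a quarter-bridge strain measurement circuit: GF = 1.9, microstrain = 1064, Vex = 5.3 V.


Quarter bridge output: Vout = (GF * epsilon * Vex) / 4.
Vout = (1.9 * 1064e-6 * 5.3) / 4
Vout = 0.01071448 / 4 V
Vout = 0.00267862 V = 2.6786 mV

2.6786 mV


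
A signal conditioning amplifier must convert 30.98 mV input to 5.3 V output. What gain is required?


Gain = Vout / Vin (converting to same units).
G = 5.3 V / 30.98 mV
G = 5300.0 mV / 30.98 mV
G = 171.08

171.08


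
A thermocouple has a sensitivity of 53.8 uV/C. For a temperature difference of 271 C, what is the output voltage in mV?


The thermocouple output V = sensitivity * dT.
V = 53.8 uV/C * 271 C
V = 14579.8 uV
V = 14.58 mV

14.58 mV


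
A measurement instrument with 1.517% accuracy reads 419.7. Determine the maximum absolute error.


Absolute error = (accuracy% / 100) * reading.
Error = (1.517 / 100) * 419.7
Error = 0.01517 * 419.7
Error = 6.3668

6.3668


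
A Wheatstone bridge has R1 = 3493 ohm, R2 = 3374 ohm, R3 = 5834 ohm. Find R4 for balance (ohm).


At balance: R1*R4 = R2*R3, so R4 = R2*R3/R1.
R4 = 3374 * 5834 / 3493
R4 = 19683916 / 3493
R4 = 5635.25 ohm

5635.25 ohm


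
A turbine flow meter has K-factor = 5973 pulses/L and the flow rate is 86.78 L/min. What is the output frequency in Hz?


Frequency = K * Q / 60 (converting L/min to L/s).
f = 5973 * 86.78 / 60
f = 518336.94 / 60
f = 8638.95 Hz

8638.95 Hz


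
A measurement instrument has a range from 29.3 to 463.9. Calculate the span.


Span = upper range - lower range.
Span = 463.9 - (29.3)
Span = 434.6

434.6


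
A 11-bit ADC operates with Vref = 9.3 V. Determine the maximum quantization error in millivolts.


The maximum quantization error is +/- LSB/2.
LSB = Vref / 2^n = 9.3 / 2048 = 0.00454102 V
Max error = LSB / 2 = 0.00454102 / 2 = 0.00227051 V
Max error = 2.2705 mV

2.2705 mV


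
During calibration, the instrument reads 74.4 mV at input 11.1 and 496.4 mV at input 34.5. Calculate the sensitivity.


Sensitivity = (y2 - y1) / (x2 - x1).
S = (496.4 - 74.4) / (34.5 - 11.1)
S = 422.0 / 23.4
S = 18.0342 mV/unit

18.0342 mV/unit


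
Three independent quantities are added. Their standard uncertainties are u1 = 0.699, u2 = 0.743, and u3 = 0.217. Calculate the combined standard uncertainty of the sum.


For a sum of independent quantities, uc = sqrt(u1^2 + u2^2 + u3^2).
uc = sqrt(0.699^2 + 0.743^2 + 0.217^2)
uc = sqrt(0.488601 + 0.552049 + 0.047089)
uc = 1.0429

1.0429


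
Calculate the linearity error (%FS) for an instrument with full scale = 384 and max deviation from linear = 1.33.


Linearity error = (max deviation / full scale) * 100%.
Linearity = (1.33 / 384) * 100
Linearity = 0.346 %FS

0.346 %FS


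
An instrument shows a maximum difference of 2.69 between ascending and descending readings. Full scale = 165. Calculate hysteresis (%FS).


Hysteresis = (max difference / full scale) * 100%.
H = (2.69 / 165) * 100
H = 1.63 %FS

1.63 %FS


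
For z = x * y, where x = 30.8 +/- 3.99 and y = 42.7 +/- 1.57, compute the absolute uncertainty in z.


For a product z = x*y, the relative uncertainty is:
uz/z = sqrt((ux/x)^2 + (uy/y)^2)
Relative uncertainties: ux/x = 3.99/30.8 = 0.129545
uy/y = 1.57/42.7 = 0.036768
z = 30.8 * 42.7 = 1315.2
uz = 1315.2 * sqrt(0.129545^2 + 0.036768^2) = 177.102

177.102


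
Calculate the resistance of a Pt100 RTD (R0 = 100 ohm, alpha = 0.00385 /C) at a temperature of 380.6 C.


The RTD equation: Rt = R0 * (1 + alpha * T).
Rt = 100 * (1 + 0.00385 * 380.6)
Rt = 100 * (1 + 1.46531)
Rt = 100 * 2.46531
Rt = 246.531 ohm

246.531 ohm


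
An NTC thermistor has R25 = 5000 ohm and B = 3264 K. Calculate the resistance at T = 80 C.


NTC thermistor equation: Rt = R25 * exp(B * (1/T - 1/T25)).
T in Kelvin: 353.15 K, T25 = 298.15 K
1/T - 1/T25 = 1/353.15 - 1/298.15 = -0.00052236
B * (1/T - 1/T25) = 3264 * -0.00052236 = -1.705
Rt = 5000 * exp(-1.705) = 908.9 ohm

908.9 ohm


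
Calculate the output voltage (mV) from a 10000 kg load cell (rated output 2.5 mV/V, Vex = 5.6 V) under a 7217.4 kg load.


Vout = rated_output * Vex * (load / capacity).
Vout = 2.5 * 5.6 * (7217.4 / 10000)
Vout = 2.5 * 5.6 * 0.72174
Vout = 10.104 mV

10.104 mV


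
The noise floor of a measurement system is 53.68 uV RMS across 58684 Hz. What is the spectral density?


Noise spectral density = Vrms / sqrt(BW).
NSD = 53.68 / sqrt(58684)
NSD = 53.68 / 242.2478
NSD = 0.2216 uV/sqrt(Hz)

0.2216 uV/sqrt(Hz)


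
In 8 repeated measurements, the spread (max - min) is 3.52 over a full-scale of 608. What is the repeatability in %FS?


Repeatability = (spread / full scale) * 100%.
R = (3.52 / 608) * 100
R = 0.579 %FS

0.579 %FS


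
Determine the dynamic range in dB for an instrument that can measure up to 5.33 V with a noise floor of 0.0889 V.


Dynamic range = 20 * log10(Vmax / Vnoise).
DR = 20 * log10(5.33 / 0.0889)
DR = 20 * log10(59.96)
DR = 35.56 dB

35.56 dB


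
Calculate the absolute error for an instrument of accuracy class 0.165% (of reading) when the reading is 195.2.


Absolute error = (accuracy% / 100) * reading.
Error = (0.165 / 100) * 195.2
Error = 0.00165 * 195.2
Error = 0.3221

0.3221


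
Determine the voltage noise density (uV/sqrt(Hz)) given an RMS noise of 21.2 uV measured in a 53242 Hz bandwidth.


Noise spectral density = Vrms / sqrt(BW).
NSD = 21.2 / sqrt(53242)
NSD = 21.2 / 230.7423
NSD = 0.0919 uV/sqrt(Hz)

0.0919 uV/sqrt(Hz)


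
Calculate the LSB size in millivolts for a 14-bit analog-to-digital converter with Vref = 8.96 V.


The resolution (LSB) of an ADC is Vref / 2^n.
LSB = 8.96 / 2^14
LSB = 8.96 / 16384
LSB = 0.00054688 V = 0.546875 mV

0.546875 mV


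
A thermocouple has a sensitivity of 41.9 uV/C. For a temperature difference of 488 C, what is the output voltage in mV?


The thermocouple output V = sensitivity * dT.
V = 41.9 uV/C * 488 C
V = 20447.2 uV
V = 20.447 mV

20.447 mV


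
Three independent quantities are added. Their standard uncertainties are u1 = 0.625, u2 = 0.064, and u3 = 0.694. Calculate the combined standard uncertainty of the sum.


For a sum of independent quantities, uc = sqrt(u1^2 + u2^2 + u3^2).
uc = sqrt(0.625^2 + 0.064^2 + 0.694^2)
uc = sqrt(0.390625 + 0.004096 + 0.481636)
uc = 0.9361

0.9361


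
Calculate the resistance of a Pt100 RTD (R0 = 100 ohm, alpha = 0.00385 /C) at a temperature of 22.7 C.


The RTD equation: Rt = R0 * (1 + alpha * T).
Rt = 100 * (1 + 0.00385 * 22.7)
Rt = 100 * (1 + 0.087395)
Rt = 100 * 1.087395
Rt = 108.739 ohm

108.739 ohm


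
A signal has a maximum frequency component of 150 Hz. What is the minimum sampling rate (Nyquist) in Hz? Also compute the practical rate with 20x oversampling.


By Nyquist theorem, fs_min = 2 * fmax.
fs_min = 2 * 150 = 300 Hz
Practical rate = 20 * fs_min = 20 * 300 = 6000 Hz

fs_min = 300 Hz, fs_practical = 6000 Hz


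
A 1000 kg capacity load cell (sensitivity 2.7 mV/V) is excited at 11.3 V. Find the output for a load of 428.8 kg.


Vout = rated_output * Vex * (load / capacity).
Vout = 2.7 * 11.3 * (428.8 / 1000)
Vout = 2.7 * 11.3 * 0.4288
Vout = 13.083 mV

13.083 mV


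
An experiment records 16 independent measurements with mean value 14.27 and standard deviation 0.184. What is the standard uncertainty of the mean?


The standard uncertainty for Type A evaluation is u = s / sqrt(n).
u = 0.184 / sqrt(16)
u = 0.184 / 4.0
u = 0.046

0.046


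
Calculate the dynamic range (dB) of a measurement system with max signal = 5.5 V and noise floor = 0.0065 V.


Dynamic range = 20 * log10(Vmax / Vnoise).
DR = 20 * log10(5.5 / 0.0065)
DR = 20 * log10(846.15)
DR = 58.55 dB

58.55 dB


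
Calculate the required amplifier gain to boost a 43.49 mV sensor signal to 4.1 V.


Gain = Vout / Vin (converting to same units).
G = 4.1 V / 43.49 mV
G = 4100.0 mV / 43.49 mV
G = 94.27

94.27


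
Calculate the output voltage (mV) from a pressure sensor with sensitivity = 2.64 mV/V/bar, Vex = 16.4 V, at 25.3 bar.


Output = sensitivity * Vex * P.
Vout = 2.64 * 16.4 * 25.3
Vout = 43.296 * 25.3
Vout = 1095.39 mV

1095.39 mV


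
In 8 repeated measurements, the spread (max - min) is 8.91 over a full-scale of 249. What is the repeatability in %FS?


Repeatability = (spread / full scale) * 100%.
R = (8.91 / 249) * 100
R = 3.578 %FS

3.578 %FS


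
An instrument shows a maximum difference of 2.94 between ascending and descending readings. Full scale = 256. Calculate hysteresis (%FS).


Hysteresis = (max difference / full scale) * 100%.
H = (2.94 / 256) * 100
H = 1.148 %FS

1.148 %FS


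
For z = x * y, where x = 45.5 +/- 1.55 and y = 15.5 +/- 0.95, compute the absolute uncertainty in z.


For a product z = x*y, the relative uncertainty is:
uz/z = sqrt((ux/x)^2 + (uy/y)^2)
Relative uncertainties: ux/x = 1.55/45.5 = 0.034066
uy/y = 0.95/15.5 = 0.06129
z = 45.5 * 15.5 = 705.2
uz = 705.2 * sqrt(0.034066^2 + 0.06129^2) = 49.453

49.453


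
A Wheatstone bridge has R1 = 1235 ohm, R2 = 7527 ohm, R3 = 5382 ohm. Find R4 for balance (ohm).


At balance: R1*R4 = R2*R3, so R4 = R2*R3/R1.
R4 = 7527 * 5382 / 1235
R4 = 40510314 / 1235
R4 = 32801.87 ohm

32801.87 ohm


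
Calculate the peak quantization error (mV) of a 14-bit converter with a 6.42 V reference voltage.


The maximum quantization error is +/- LSB/2.
LSB = Vref / 2^n = 6.42 / 16384 = 0.00039185 V
Max error = LSB / 2 = 0.00039185 / 2 = 0.00019592 V
Max error = 0.1959 mV

0.1959 mV


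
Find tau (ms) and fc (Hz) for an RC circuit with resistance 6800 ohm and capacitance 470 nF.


Time constant: tau = R * C.
tau = 6800 * 4.70e-07 = 0.003196 s
tau = 3.196 ms
Cutoff frequency: fc = 1 / (2*pi*R*C).
fc = 1 / (2*pi*0.003196) = 49.8 Hz

tau = 3.196 ms, fc = 49.8 Hz


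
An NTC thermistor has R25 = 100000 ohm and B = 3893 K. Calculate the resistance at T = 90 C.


NTC thermistor equation: Rt = R25 * exp(B * (1/T - 1/T25)).
T in Kelvin: 363.15 K, T25 = 298.15 K
1/T - 1/T25 = 1/363.15 - 1/298.15 = -0.00060033
B * (1/T - 1/T25) = 3893 * -0.00060033 = -2.3371
Rt = 100000 * exp(-2.3371) = 9660.8 ohm

9660.8 ohm


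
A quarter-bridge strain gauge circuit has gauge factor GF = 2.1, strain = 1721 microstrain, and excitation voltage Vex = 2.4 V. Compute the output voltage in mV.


Quarter bridge output: Vout = (GF * epsilon * Vex) / 4.
Vout = (2.1 * 1721e-6 * 2.4) / 4
Vout = 0.00867384 / 4 V
Vout = 0.00216846 V = 2.1685 mV

2.1685 mV


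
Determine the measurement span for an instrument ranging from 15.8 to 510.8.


Span = upper range - lower range.
Span = 510.8 - (15.8)
Span = 495.0

495.0


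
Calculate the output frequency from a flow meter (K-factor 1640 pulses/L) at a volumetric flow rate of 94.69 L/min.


Frequency = K * Q / 60 (converting L/min to L/s).
f = 1640 * 94.69 / 60
f = 155291.6 / 60
f = 2588.19 Hz

2588.19 Hz


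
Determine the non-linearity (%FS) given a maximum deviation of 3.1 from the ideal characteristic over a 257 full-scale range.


Linearity error = (max deviation / full scale) * 100%.
Linearity = (3.1 / 257) * 100
Linearity = 1.206 %FS

1.206 %FS


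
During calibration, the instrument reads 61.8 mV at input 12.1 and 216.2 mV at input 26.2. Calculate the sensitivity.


Sensitivity = (y2 - y1) / (x2 - x1).
S = (216.2 - 61.8) / (26.2 - 12.1)
S = 154.4 / 14.1
S = 10.9504 mV/unit

10.9504 mV/unit


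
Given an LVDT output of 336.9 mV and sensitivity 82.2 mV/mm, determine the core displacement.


Displacement = Vout / sensitivity.
d = 336.9 / 82.2
d = 4.099 mm

4.099 mm


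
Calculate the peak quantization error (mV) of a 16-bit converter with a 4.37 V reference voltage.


The maximum quantization error is +/- LSB/2.
LSB = Vref / 2^n = 4.37 / 65536 = 6.668e-05 V
Max error = LSB / 2 = 6.668e-05 / 2 = 3.334e-05 V
Max error = 0.0333 mV

0.0333 mV


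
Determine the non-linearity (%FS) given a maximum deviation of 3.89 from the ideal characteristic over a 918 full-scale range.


Linearity error = (max deviation / full scale) * 100%.
Linearity = (3.89 / 918) * 100
Linearity = 0.424 %FS

0.424 %FS


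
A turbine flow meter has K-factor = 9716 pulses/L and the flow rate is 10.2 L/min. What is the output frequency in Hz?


Frequency = K * Q / 60 (converting L/min to L/s).
f = 9716 * 10.2 / 60
f = 99103.2 / 60
f = 1651.72 Hz

1651.72 Hz


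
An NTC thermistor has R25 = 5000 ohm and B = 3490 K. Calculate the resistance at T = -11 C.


NTC thermistor equation: Rt = R25 * exp(B * (1/T - 1/T25)).
T in Kelvin: 262.15 K, T25 = 298.15 K
1/T - 1/T25 = 1/262.15 - 1/298.15 = 0.00046059
B * (1/T - 1/T25) = 3490 * 0.00046059 = 1.6075
Rt = 5000 * exp(1.6075) = 24950.9 ohm

24950.9 ohm


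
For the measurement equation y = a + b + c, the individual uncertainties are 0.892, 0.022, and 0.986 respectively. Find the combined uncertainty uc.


For a sum of independent quantities, uc = sqrt(u1^2 + u2^2 + u3^2).
uc = sqrt(0.892^2 + 0.022^2 + 0.986^2)
uc = sqrt(0.795664 + 0.000484 + 0.972196)
uc = 1.3298

1.3298


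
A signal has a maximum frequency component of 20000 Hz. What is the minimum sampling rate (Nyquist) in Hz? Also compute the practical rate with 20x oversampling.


By Nyquist theorem, fs_min = 2 * fmax.
fs_min = 2 * 20000 = 40000 Hz
Practical rate = 20 * fs_min = 20 * 40000 = 800000 Hz

fs_min = 40000 Hz, fs_practical = 800000 Hz


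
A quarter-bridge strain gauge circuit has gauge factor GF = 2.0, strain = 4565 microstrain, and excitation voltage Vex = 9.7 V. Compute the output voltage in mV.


Quarter bridge output: Vout = (GF * epsilon * Vex) / 4.
Vout = (2.0 * 4565e-6 * 9.7) / 4
Vout = 0.088561 / 4 V
Vout = 0.02214025 V = 22.1402 mV

22.1402 mV


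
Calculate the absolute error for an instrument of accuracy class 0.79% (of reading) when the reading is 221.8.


Absolute error = (accuracy% / 100) * reading.
Error = (0.79 / 100) * 221.8
Error = 0.0079 * 221.8
Error = 1.7522

1.7522


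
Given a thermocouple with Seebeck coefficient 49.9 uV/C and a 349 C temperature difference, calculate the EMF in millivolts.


The thermocouple output V = sensitivity * dT.
V = 49.9 uV/C * 349 C
V = 17415.1 uV
V = 17.415 mV

17.415 mV


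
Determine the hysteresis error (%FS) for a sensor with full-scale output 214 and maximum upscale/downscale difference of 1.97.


Hysteresis = (max difference / full scale) * 100%.
H = (1.97 / 214) * 100
H = 0.921 %FS

0.921 %FS


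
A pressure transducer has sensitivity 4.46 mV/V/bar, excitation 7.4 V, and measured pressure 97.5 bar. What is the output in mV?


Output = sensitivity * Vex * P.
Vout = 4.46 * 7.4 * 97.5
Vout = 33.004 * 97.5
Vout = 3217.89 mV

3217.89 mV


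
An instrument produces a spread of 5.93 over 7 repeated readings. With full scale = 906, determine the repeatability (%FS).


Repeatability = (spread / full scale) * 100%.
R = (5.93 / 906) * 100
R = 0.655 %FS

0.655 %FS


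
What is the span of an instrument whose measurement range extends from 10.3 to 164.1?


Span = upper range - lower range.
Span = 164.1 - (10.3)
Span = 153.8

153.8


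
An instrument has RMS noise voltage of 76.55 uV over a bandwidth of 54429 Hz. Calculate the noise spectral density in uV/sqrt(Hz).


Noise spectral density = Vrms / sqrt(BW).
NSD = 76.55 / sqrt(54429)
NSD = 76.55 / 233.3002
NSD = 0.3281 uV/sqrt(Hz)

0.3281 uV/sqrt(Hz)


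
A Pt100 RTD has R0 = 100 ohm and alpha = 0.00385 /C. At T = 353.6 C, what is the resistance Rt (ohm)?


The RTD equation: Rt = R0 * (1 + alpha * T).
Rt = 100 * (1 + 0.00385 * 353.6)
Rt = 100 * (1 + 1.36136)
Rt = 100 * 2.36136
Rt = 236.136 ohm

236.136 ohm


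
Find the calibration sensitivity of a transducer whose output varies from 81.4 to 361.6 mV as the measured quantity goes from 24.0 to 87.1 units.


Sensitivity = (y2 - y1) / (x2 - x1).
S = (361.6 - 81.4) / (87.1 - 24.0)
S = 280.2 / 63.1
S = 4.4406 mV/unit

4.4406 mV/unit


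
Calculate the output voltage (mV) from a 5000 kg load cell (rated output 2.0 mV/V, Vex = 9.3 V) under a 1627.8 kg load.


Vout = rated_output * Vex * (load / capacity).
Vout = 2.0 * 9.3 * (1627.8 / 5000)
Vout = 2.0 * 9.3 * 0.32556
Vout = 6.055 mV

6.055 mV


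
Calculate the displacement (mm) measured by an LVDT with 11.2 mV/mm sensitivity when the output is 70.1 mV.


Displacement = Vout / sensitivity.
d = 70.1 / 11.2
d = 6.259 mm

6.259 mm


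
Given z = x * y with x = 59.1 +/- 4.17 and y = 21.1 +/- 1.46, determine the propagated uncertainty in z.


For a product z = x*y, the relative uncertainty is:
uz/z = sqrt((ux/x)^2 + (uy/y)^2)
Relative uncertainties: ux/x = 4.17/59.1 = 0.070558
uy/y = 1.46/21.1 = 0.069194
z = 59.1 * 21.1 = 1247.0
uz = 1247.0 * sqrt(0.070558^2 + 0.069194^2) = 123.235

123.235


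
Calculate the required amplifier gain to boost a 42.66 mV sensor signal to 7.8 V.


Gain = Vout / Vin (converting to same units).
G = 7.8 V / 42.66 mV
G = 7800.0 mV / 42.66 mV
G = 182.84

182.84


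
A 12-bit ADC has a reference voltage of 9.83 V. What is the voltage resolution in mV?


The resolution (LSB) of an ADC is Vref / 2^n.
LSB = 9.83 / 2^12
LSB = 9.83 / 4096
LSB = 0.0023999 V = 2.39990234 mV

2.39990234 mV


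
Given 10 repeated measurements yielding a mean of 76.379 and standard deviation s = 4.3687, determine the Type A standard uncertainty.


The standard uncertainty for Type A evaluation is u = s / sqrt(n).
u = 4.3687 / sqrt(10)
u = 4.3687 / 3.1623
u = 1.3815

1.3815


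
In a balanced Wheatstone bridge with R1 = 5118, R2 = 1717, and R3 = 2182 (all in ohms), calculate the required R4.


At balance: R1*R4 = R2*R3, so R4 = R2*R3/R1.
R4 = 1717 * 2182 / 5118
R4 = 3746494 / 5118
R4 = 732.02 ohm

732.02 ohm


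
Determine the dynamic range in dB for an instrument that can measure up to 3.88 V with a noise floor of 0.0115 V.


Dynamic range = 20 * log10(Vmax / Vnoise).
DR = 20 * log10(3.88 / 0.0115)
DR = 20 * log10(337.39)
DR = 50.56 dB

50.56 dB


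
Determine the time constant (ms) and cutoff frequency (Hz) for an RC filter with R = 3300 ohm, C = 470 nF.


Time constant: tau = R * C.
tau = 3300 * 4.70e-07 = 0.001551 s
tau = 1.551 ms
Cutoff frequency: fc = 1 / (2*pi*R*C).
fc = 1 / (2*pi*0.001551) = 102.61 Hz

tau = 1.551 ms, fc = 102.61 Hz


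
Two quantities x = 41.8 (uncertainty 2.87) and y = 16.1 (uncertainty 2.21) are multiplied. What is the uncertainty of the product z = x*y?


For a product z = x*y, the relative uncertainty is:
uz/z = sqrt((ux/x)^2 + (uy/y)^2)
Relative uncertainties: ux/x = 2.87/41.8 = 0.06866
uy/y = 2.21/16.1 = 0.137267
z = 41.8 * 16.1 = 673.0
uz = 673.0 * sqrt(0.06866^2 + 0.137267^2) = 103.29

103.29


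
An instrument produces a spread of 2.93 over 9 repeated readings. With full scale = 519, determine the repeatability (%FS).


Repeatability = (spread / full scale) * 100%.
R = (2.93 / 519) * 100
R = 0.565 %FS

0.565 %FS


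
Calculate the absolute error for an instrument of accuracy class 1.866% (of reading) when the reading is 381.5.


Absolute error = (accuracy% / 100) * reading.
Error = (1.866 / 100) * 381.5
Error = 0.01866 * 381.5
Error = 7.1188

7.1188


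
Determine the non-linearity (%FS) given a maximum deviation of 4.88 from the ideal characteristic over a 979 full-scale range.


Linearity error = (max deviation / full scale) * 100%.
Linearity = (4.88 / 979) * 100
Linearity = 0.498 %FS

0.498 %FS


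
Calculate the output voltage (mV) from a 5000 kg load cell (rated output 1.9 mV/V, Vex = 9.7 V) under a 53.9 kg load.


Vout = rated_output * Vex * (load / capacity).
Vout = 1.9 * 9.7 * (53.9 / 5000)
Vout = 1.9 * 9.7 * 0.01078
Vout = 0.199 mV

0.199 mV


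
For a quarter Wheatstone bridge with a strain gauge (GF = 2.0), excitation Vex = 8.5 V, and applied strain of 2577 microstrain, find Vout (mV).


Quarter bridge output: Vout = (GF * epsilon * Vex) / 4.
Vout = (2.0 * 2577e-6 * 8.5) / 4
Vout = 0.043809 / 4 V
Vout = 0.01095225 V = 10.9522 mV

10.9522 mV


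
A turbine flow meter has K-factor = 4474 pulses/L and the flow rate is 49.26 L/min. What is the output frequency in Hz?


Frequency = K * Q / 60 (converting L/min to L/s).
f = 4474 * 49.26 / 60
f = 220389.24 / 60
f = 3673.15 Hz

3673.15 Hz


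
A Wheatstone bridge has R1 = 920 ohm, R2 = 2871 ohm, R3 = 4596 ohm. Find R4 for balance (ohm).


At balance: R1*R4 = R2*R3, so R4 = R2*R3/R1.
R4 = 2871 * 4596 / 920
R4 = 13195116 / 920
R4 = 14342.52 ohm

14342.52 ohm


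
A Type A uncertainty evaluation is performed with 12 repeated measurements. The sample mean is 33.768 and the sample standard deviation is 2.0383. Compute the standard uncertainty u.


The standard uncertainty for Type A evaluation is u = s / sqrt(n).
u = 2.0383 / sqrt(12)
u = 2.0383 / 3.4641
u = 0.5884

0.5884


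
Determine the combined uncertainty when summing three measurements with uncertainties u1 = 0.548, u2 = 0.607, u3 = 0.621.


For a sum of independent quantities, uc = sqrt(u1^2 + u2^2 + u3^2).
uc = sqrt(0.548^2 + 0.607^2 + 0.621^2)
uc = sqrt(0.300304 + 0.368449 + 0.385641)
uc = 1.0268

1.0268


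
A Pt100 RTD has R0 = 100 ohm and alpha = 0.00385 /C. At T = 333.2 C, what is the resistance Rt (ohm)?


The RTD equation: Rt = R0 * (1 + alpha * T).
Rt = 100 * (1 + 0.00385 * 333.2)
Rt = 100 * (1 + 1.28282)
Rt = 100 * 2.28282
Rt = 228.282 ohm

228.282 ohm


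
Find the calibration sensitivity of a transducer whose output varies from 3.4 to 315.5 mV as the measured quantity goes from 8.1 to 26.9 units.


Sensitivity = (y2 - y1) / (x2 - x1).
S = (315.5 - 3.4) / (26.9 - 8.1)
S = 312.1 / 18.8
S = 16.6011 mV/unit

16.6011 mV/unit


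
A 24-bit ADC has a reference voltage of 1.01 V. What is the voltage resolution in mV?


The resolution (LSB) of an ADC is Vref / 2^n.
LSB = 1.01 / 2^24
LSB = 1.01 / 16777216
LSB = 6e-08 V = 6.02e-05 mV

6.02e-05 mV


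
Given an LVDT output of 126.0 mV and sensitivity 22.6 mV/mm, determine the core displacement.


Displacement = Vout / sensitivity.
d = 126.0 / 22.6
d = 5.575 mm

5.575 mm


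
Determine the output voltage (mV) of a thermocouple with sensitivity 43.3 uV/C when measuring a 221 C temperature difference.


The thermocouple output V = sensitivity * dT.
V = 43.3 uV/C * 221 C
V = 9569.3 uV
V = 9.569 mV

9.569 mV


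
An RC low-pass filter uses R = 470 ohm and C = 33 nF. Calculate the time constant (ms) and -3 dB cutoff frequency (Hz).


Time constant: tau = R * C.
tau = 470 * 3.30e-08 = 1.551e-05 s
tau = 0.0155 ms
Cutoff frequency: fc = 1 / (2*pi*R*C).
fc = 1 / (2*pi*1.551e-05) = 10261.44 Hz

tau = 0.0155 ms, fc = 10261.44 Hz


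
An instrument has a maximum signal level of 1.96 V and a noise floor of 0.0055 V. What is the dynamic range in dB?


Dynamic range = 20 * log10(Vmax / Vnoise).
DR = 20 * log10(1.96 / 0.0055)
DR = 20 * log10(356.36)
DR = 51.04 dB

51.04 dB


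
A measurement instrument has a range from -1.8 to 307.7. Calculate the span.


Span = upper range - lower range.
Span = 307.7 - (-1.8)
Span = 309.5

309.5


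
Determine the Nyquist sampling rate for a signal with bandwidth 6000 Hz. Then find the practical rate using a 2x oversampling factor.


By Nyquist theorem, fs_min = 2 * fmax.
fs_min = 2 * 6000 = 12000 Hz
Practical rate = 2 * fs_min = 2 * 12000 = 24000 Hz

fs_min = 12000 Hz, fs_practical = 24000 Hz


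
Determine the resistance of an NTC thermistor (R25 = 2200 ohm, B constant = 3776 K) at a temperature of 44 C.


NTC thermistor equation: Rt = R25 * exp(B * (1/T - 1/T25)).
T in Kelvin: 317.15 K, T25 = 298.15 K
1/T - 1/T25 = 1/317.15 - 1/298.15 = -0.00020093
B * (1/T - 1/T25) = 3776 * -0.00020093 = -0.7587
Rt = 2200 * exp(-0.7587) = 1030.2 ohm

1030.2 ohm


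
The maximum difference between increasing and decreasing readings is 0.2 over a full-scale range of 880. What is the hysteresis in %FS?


Hysteresis = (max difference / full scale) * 100%.
H = (0.2 / 880) * 100
H = 0.023 %FS

0.023 %FS


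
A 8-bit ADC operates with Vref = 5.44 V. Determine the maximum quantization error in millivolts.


The maximum quantization error is +/- LSB/2.
LSB = Vref / 2^n = 5.44 / 256 = 0.02125 V
Max error = LSB / 2 = 0.02125 / 2 = 0.010625 V
Max error = 10.625 mV

10.625 mV


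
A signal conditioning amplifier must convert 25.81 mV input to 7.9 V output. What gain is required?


Gain = Vout / Vin (converting to same units).
G = 7.9 V / 25.81 mV
G = 7900.0 mV / 25.81 mV
G = 306.08

306.08


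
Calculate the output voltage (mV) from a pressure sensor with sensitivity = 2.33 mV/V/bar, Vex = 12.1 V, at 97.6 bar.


Output = sensitivity * Vex * P.
Vout = 2.33 * 12.1 * 97.6
Vout = 28.193 * 97.6
Vout = 2751.64 mV

2751.64 mV


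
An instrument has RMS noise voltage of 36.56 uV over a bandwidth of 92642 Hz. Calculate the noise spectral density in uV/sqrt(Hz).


Noise spectral density = Vrms / sqrt(BW).
NSD = 36.56 / sqrt(92642)
NSD = 36.56 / 304.3715
NSD = 0.1201 uV/sqrt(Hz)

0.1201 uV/sqrt(Hz)


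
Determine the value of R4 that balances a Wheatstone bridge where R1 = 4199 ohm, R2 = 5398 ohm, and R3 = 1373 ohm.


At balance: R1*R4 = R2*R3, so R4 = R2*R3/R1.
R4 = 5398 * 1373 / 4199
R4 = 7411454 / 4199
R4 = 1765.05 ohm

1765.05 ohm


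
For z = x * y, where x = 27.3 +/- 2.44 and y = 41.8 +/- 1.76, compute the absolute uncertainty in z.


For a product z = x*y, the relative uncertainty is:
uz/z = sqrt((ux/x)^2 + (uy/y)^2)
Relative uncertainties: ux/x = 2.44/27.3 = 0.089377
uy/y = 1.76/41.8 = 0.042105
z = 27.3 * 41.8 = 1141.1
uz = 1141.1 * sqrt(0.089377^2 + 0.042105^2) = 112.743

112.743


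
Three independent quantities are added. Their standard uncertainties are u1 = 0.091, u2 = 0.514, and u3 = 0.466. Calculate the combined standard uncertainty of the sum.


For a sum of independent quantities, uc = sqrt(u1^2 + u2^2 + u3^2).
uc = sqrt(0.091^2 + 0.514^2 + 0.466^2)
uc = sqrt(0.008281 + 0.264196 + 0.217156)
uc = 0.6997

0.6997


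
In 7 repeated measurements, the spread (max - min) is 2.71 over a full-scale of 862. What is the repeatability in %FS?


Repeatability = (spread / full scale) * 100%.
R = (2.71 / 862) * 100
R = 0.314 %FS

0.314 %FS


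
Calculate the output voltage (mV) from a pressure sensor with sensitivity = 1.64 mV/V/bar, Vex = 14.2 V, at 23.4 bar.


Output = sensitivity * Vex * P.
Vout = 1.64 * 14.2 * 23.4
Vout = 23.288 * 23.4
Vout = 544.94 mV

544.94 mV


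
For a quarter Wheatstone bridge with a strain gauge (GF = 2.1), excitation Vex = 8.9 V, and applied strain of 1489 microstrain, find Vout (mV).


Quarter bridge output: Vout = (GF * epsilon * Vex) / 4.
Vout = (2.1 * 1489e-6 * 8.9) / 4
Vout = 0.02782941 / 4 V
Vout = 0.00695735 V = 6.9574 mV

6.9574 mV
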